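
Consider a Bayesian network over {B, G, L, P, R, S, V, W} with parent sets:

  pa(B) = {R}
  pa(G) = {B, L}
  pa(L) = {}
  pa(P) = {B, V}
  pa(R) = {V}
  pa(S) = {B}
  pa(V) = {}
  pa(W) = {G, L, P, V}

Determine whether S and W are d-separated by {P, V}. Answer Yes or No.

Enumerating the 6 paths from S to W and testing each for blocking by {P, V}:
Path 1: S ← B ← R ← V → W
  V is a fork here and V is conditioned on, so the path is blocked at V.
Path 2: S ← B ← R ← V → P → W
  V is a fork here and V is conditioned on, so the path is blocked at V.
Path 3: S ← B → P → W
  P is a chain here and P is conditioned on, so the path is blocked at P.
Path 4: S ← B → P ← V → W
  V is a fork here and V is conditioned on, so the path is blocked at V.
Path 5: S ← B → G → W
  B is a fork and B is not conditioned on; G is a chain and G is not conditioned on — no node blocks this path, so it is active.
Path 6: S ← B → G ← L → W
  G is a collider here and neither G nor any of its descendants is conditioned on, so the collider stays closed — the path is blocked at G.
Because an active path exists, S and W are not d-separated.

No — S and W are not d-separated given {P, V}.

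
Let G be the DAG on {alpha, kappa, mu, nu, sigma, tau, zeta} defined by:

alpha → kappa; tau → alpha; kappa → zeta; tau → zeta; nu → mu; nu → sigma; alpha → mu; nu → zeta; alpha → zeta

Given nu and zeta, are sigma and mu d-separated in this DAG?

4 paths connect sigma and mu; each must be blocked for d-separation to hold:
Path 1: sigma ← nu → mu
  nu is a fork here and nu is conditioned on, so the path is blocked at nu.
Path 2: sigma ← nu → zeta ← alpha → mu
  nu is a fork here and nu is conditioned on, so the path is blocked at nu.
Path 3: sigma ← nu → zeta ← kappa ← alpha → mu
  nu is a fork here and nu is conditioned on, so the path is blocked at nu.
Path 4: sigma ← nu → zeta ← tau → alpha → mu
  nu is a fork here and nu is conditioned on, so the path is blocked at nu.
All paths are blocked; sigma ⊥ mu | {nu, zeta} holds.

Yes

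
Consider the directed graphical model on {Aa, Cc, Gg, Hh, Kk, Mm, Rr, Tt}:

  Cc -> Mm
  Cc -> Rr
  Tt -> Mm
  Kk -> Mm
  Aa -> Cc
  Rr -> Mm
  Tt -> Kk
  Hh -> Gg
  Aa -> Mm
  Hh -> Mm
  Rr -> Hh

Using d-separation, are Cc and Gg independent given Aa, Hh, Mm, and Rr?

Yes

Enumerating the 6 paths from Cc to Gg and testing each for blocking by {Aa, Hh, Mm, Rr}:
Path 1: Cc ← Aa → Mm ← Rr → Hh → Gg
  Aa is a fork here and Aa is conditioned on, so the path is blocked at Aa.
Path 2: Cc ← Aa → Mm ← Hh → Gg
  Aa is a fork here and Aa is conditioned on, so the path is blocked at Aa.
Path 3: Cc → Rr → Mm ← Hh → Gg
  Rr is a chain here and Rr is conditioned on, so the path is blocked at Rr.
Path 4: Cc → Rr → Hh → Gg
  Rr is a chain here and Rr is conditioned on, so the path is blocked at Rr.
Path 5: Cc → Mm ← Rr → Hh → Gg
  Rr is a fork here and Rr is conditioned on, so the path is blocked at Rr.
Path 6: Cc → Mm ← Hh → Gg
  Hh is a fork here and Hh is conditioned on, so the path is blocked at Hh.
Since every path is blocked, d-separation holds.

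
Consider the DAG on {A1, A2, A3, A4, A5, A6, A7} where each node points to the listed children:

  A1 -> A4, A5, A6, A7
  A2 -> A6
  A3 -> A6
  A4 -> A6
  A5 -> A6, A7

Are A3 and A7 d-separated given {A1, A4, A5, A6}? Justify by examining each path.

Enumerating the 6 paths from A3 to A7 and testing each for blocking by {A1, A4, A5, A6}:
Path 1: A3 → A6 ← A4 ← A1 → A5 → A7
  A4 is a chain here and A4 is conditioned on, so the path is blocked at A4.
Path 2: A3 → A6 ← A4 ← A1 → A7
  A4 is a chain here and A4 is conditioned on, so the path is blocked at A4.
Path 3: A3 → A6 ← A5 → A7
  A5 is a fork here and A5 is conditioned on, so the path is blocked at A5.
Path 4: A3 → A6 ← A5 ← A1 → A7
  A5 is a chain here and A5 is conditioned on, so the path is blocked at A5.
Path 5: A3 → A6 ← A1 → A5 → A7
  A1 is a fork here and A1 is conditioned on, so the path is blocked at A1.
Path 6: A3 → A6 ← A1 → A7
  A1 is a fork here and A1 is conditioned on, so the path is blocked at A1.
Every path is blocked, so A3 and A7 are d-separated given {A1, A4, A5, A6}.

Yes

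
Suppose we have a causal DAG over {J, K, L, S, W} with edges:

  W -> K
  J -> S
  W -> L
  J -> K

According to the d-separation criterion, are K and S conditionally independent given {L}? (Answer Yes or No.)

The only undirected path from K to S is:
Path 1: K ← J → S
  J is a fork and J is not conditioned on — no node blocks this path, so it is active.
Since the path K ← J → S is active, K and S are not d-separated given {L}.

No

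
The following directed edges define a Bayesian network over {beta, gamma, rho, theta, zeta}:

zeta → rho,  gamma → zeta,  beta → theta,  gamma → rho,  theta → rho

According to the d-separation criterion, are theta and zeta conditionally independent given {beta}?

Yes

2 paths connect theta and zeta; each must be blocked for d-separation to hold:
  1. theta → rho ← gamma → zeta — rho:collider[blocks]; gamma:fork[open] ⇒ blocked
  2. theta → rho ← zeta — rho:collider[blocks] ⇒ blocked
Every path is blocked, so theta and zeta are d-separated given {beta}.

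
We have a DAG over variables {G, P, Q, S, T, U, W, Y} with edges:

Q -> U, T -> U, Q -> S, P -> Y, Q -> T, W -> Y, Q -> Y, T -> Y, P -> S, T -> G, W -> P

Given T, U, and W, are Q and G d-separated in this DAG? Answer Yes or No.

There are 5 undirected paths between Q and G; checking each against the conditioning set {T, U, W}:
Path 1: Q → S ← P ← W → Y ← T → G
  S is a collider here and neither S nor any of its descendants is conditioned on, so the collider stays closed — the path is blocked at S.
Path 2: Q → S ← P → Y ← T → G
  S is a collider here and neither S nor any of its descendants is conditioned on, so the collider stays closed — the path is blocked at S.
Path 3: Q → T → G
  T is a chain here and T is conditioned on, so the path is blocked at T.
Path 4: Q → Y ← T → G
  Y is a collider here and neither Y nor any of its descendants is conditioned on, so the collider stays closed — the path is blocked at Y.
Path 5: Q → U ← T → G
  T is a fork here and T is conditioned on, so the path is blocked at T.
All paths are blocked; Q ⊥ G | {T, U, W} holds.

Yes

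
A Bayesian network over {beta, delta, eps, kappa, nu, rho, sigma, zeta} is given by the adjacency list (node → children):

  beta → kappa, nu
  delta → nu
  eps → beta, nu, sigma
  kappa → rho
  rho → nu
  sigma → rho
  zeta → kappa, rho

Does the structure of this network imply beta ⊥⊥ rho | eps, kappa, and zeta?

Yes

6 paths connect beta and rho; each must be blocked for d-separation to hold:
Path 1: beta ← eps → sigma → rho
  eps is a fork here and eps is conditioned on, so the path is blocked at eps.
Path 2: beta ← eps → nu ← rho
  eps is a fork here and eps is conditioned on, so the path is blocked at eps.
Path 3: beta → kappa ← zeta → rho
  zeta is a fork here and zeta is conditioned on, so the path is blocked at zeta.
Path 4: beta → kappa → rho
  kappa is a chain here and kappa is conditioned on, so the path is blocked at kappa.
Path 5: beta → nu ← eps → sigma → rho
  nu is a collider here and neither nu nor any of its descendants is conditioned on, so the collider stays closed — the path is blocked at nu.
Path 6: beta → nu ← rho
  nu is a collider here and neither nu nor any of its descendants is conditioned on, so the collider stays closed — the path is blocked at nu.
Since every path is blocked, d-separation holds.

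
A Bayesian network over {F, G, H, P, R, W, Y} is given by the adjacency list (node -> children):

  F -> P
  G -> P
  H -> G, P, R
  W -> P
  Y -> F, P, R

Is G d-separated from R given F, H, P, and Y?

Yes

6 paths connect G and R; each must be blocked for d-separation to hold:
Path 1: G ← H → P ← Y → R
  H is a fork here and H is conditioned on, so the path is blocked at H.
Path 2: G ← H → P ← F ← Y → R
  H is a fork here and H is conditioned on, so the path is blocked at H.
Path 3: G ← H → R
  H is a fork here and H is conditioned on, so the path is blocked at H.
Path 4: G → P ← H → R
  H is a fork here and H is conditioned on, so the path is blocked at H.
Path 5: G → P ← Y → R
  Y is a fork here and Y is conditioned on, so the path is blocked at Y.
Path 6: G → P ← F ← Y → R
  F is a chain here and F is conditioned on, so the path is blocked at F.
Every path is blocked, so G and R are d-separated given {F, H, P, Y}.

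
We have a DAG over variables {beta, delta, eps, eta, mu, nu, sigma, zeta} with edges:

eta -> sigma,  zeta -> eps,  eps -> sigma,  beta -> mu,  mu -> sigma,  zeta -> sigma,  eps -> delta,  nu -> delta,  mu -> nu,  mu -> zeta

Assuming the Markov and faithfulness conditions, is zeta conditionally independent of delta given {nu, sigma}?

There are 6 undirected paths between zeta and delta; checking each against the conditioning set {nu, sigma}:
Path 1: zeta → eps → sigma ← mu → nu → delta
  nu is a chain here and nu is conditioned on, so the path is blocked at nu.
Path 2: zeta → eps → delta
  eps is a chain and eps is not conditioned on — no node blocks this path, so it is active.
Path 3: zeta → sigma ← eps → delta
  sigma is a collider and sigma is conditioned on, which opens it; eps is a fork and eps is not conditioned on — no node blocks this path, so it is active.
Path 4: zeta → sigma ← mu → nu → delta
  nu is a chain here and nu is conditioned on, so the path is blocked at nu.
Path 5: zeta ← mu → nu → delta
  nu is a chain here and nu is conditioned on, so the path is blocked at nu.
Path 6: zeta ← mu → sigma ← eps → delta
  mu is a fork and mu is not conditioned on; sigma is a collider and sigma is conditioned on, which opens it; eps is a fork and eps is not conditioned on — no node blocks this path, so it is active.
Since the path zeta → eps → delta is active, zeta and delta are not d-separated given {nu, sigma}.

No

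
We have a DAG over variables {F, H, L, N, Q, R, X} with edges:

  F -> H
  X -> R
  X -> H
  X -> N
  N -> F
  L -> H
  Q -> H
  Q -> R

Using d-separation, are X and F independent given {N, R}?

Yes

3 paths connect X and F; each must be blocked for d-separation to hold:
Path 1: X → H ← F
  H is a collider here and neither H nor any of its descendants is conditioned on, so the collider stays closed — the path is blocked at H.
Path 2: X → R ← Q → H ← F
  H is a collider here and neither H nor any of its descendants is conditioned on, so the collider stays closed — the path is blocked at H.
Path 3: X → N → F
  N is a chain here and N is conditioned on, so the path is blocked at N.
All paths are blocked; X ⊥ F | {N, R} holds.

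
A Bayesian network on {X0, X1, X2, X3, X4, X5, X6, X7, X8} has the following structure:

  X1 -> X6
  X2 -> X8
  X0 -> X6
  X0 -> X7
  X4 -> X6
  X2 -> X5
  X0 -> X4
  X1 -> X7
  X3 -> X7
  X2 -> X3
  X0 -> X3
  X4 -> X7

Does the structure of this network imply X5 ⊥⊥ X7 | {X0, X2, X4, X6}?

There are 6 undirected paths between X5 and X7; checking each against the conditioning set {X0, X2, X4, X6}:
Path 1: X5 ← X2 → X3 → X7
  X2 is a fork here and X2 is conditioned on, so the path is blocked at X2.
Path 2: X5 ← X2 → X3 ← X0 → X7
  X2 is a fork here and X2 is conditioned on, so the path is blocked at X2.
Path 3: X5 ← X2 → X3 ← X0 → X4 → X7
  X2 is a fork here and X2 is conditioned on, so the path is blocked at X2.
Path 4: X5 ← X2 → X3 ← X0 → X4 → X6 ← X1 → X7
  X2 is a fork here and X2 is conditioned on, so the path is blocked at X2.
Path 5: X5 ← X2 → X3 ← X0 → X6 ← X4 → X7
  X2 is a fork here and X2 is conditioned on, so the path is blocked at X2.
Path 6: X5 ← X2 → X3 ← X0 → X6 ← X1 → X7
  X2 is a fork here and X2 is conditioned on, so the path is blocked at X2.
Since every path is blocked, d-separation holds.

Yes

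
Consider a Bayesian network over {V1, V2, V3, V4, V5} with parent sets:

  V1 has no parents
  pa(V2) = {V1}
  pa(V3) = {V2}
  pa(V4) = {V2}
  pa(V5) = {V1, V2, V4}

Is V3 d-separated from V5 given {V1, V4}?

We examine all 3 paths between V3 and V5:
  1. V3 ← V2 ← V1 → V5 — V2:chain[open]; V1:fork[blocks] ⇒ blocked
  2. V3 ← V2 → V5 — V2:fork[open] ⇒ active
  3. V3 ← V2 → V4 → V5 — V2:fork[open]; V4:chain[blocks] ⇒ blocked
Because an active path exists, V3 and V5 are not d-separated.

No — V3 and V5 are not d-separated given {V1, V4}.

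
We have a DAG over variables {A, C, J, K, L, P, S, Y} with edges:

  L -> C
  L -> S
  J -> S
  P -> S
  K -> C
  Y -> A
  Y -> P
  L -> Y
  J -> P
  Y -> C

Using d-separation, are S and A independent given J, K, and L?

No

There are 4 undirected paths between S and A; checking each against the conditioning set {J, K, L}:
  1. S ← L → Y → A — L:fork[blocks]; Y:chain[open] ⇒ blocked
  2. S ← L → C ← Y → A — L:fork[blocks]; C:collider[blocks]; Y:fork[open] ⇒ blocked
  3. S ← P ← Y → A — P:chain[open]; Y:fork[open] ⇒ active
  4. S ← J → P ← Y → A — J:fork[blocks]; P:collider[blocks]; Y:fork[open] ⇒ blocked
Because an active path exists, S and A are not d-separated.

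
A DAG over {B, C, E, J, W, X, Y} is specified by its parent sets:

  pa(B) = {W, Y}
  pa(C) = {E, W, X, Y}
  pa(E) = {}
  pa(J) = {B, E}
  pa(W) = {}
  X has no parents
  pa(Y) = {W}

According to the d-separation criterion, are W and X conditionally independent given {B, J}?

Enumerating the 5 paths from W to X and testing each for blocking by {B, J}:
Path 1: W → Y → B → J ← E → C ← X
  B is a chain here and B is conditioned on, so the path is blocked at B.
Path 2: W → Y → C ← X
  C is a collider here and neither C nor any of its descendants is conditioned on, so the collider stays closed — the path is blocked at C.
Path 3: W → B → J ← E → C ← X
  B is a chain here and B is conditioned on, so the path is blocked at B.
Path 4: W → B ← Y → C ← X
  C is a collider here and neither C nor any of its descendants is conditioned on, so the collider stays closed — the path is blocked at C.
Path 5: W → C ← X
  C is a collider here and neither C nor any of its descendants is conditioned on, so the collider stays closed — the path is blocked at C.
Every path is blocked, so W and X are d-separated given {B, J}.

Yes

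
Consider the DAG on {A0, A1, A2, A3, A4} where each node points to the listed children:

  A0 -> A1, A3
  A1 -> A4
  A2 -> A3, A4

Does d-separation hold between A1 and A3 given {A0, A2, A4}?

2 paths connect A1 and A3; each must be blocked for d-separation to hold:
Path 1: A1 ← A0 → A3
  A0 is a fork here and A0 is conditioned on, so the path is blocked at A0.
Path 2: A1 → A4 ← A2 → A3
  A2 is a fork here and A2 is conditioned on, so the path is blocked at A2.
Since every path is blocked, d-separation holds.

Yes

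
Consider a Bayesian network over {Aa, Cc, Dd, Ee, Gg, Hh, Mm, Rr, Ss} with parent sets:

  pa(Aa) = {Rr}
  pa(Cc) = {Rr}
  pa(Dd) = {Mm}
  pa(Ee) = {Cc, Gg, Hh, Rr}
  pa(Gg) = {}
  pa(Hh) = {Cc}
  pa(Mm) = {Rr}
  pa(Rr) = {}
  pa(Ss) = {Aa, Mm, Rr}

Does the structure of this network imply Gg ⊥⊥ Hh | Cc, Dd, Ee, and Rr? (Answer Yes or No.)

We examine all 3 paths between Gg and Hh:
Path 1: Gg → Ee ← Cc → Hh
  Cc is a fork here and Cc is conditioned on, so the path is blocked at Cc.
Path 2: Gg → Ee ← Hh
  Ee is a collider and Ee is conditioned on, which opens it — no node blocks this path, so it is active.
Path 3: Gg → Ee ← Rr → Cc → Hh
  Rr is a fork here and Rr is conditioned on, so the path is blocked at Rr.
At least one path is unblocked, so d-separation fails.

No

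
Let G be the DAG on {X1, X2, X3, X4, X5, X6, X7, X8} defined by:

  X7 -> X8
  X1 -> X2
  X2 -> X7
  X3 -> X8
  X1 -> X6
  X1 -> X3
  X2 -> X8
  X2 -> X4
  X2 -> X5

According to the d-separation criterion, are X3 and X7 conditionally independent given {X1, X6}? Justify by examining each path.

Enumerating the 4 paths from X3 to X7 and testing each for blocking by {X1, X6}:
Path 1: X3 ← X1 → X2 → X8 ← X7
  X1 is a fork here and X1 is conditioned on, so the path is blocked at X1.
Path 2: X3 ← X1 → X2 → X7
  X1 is a fork here and X1 is conditioned on, so the path is blocked at X1.
Path 3: X3 → X8 ← X7
  X8 is a collider here and neither X8 nor any of its descendants is conditioned on, so the collider stays closed — the path is blocked at X8.
Path 4: X3 → X8 ← X2 → X7
  X8 is a collider here and neither X8 nor any of its descendants is conditioned on, so the collider stays closed — the path is blocked at X8.
Every path is blocked, so X3 and X7 are d-separated given {X1, X6}.

Yes — X3 and X7 are d-separated given {X1, X6}.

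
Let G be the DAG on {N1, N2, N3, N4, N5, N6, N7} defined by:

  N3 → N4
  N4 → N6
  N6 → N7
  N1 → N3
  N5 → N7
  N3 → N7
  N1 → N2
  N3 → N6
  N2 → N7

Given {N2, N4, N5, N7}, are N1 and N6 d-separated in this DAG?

There are 6 undirected paths between N1 and N6; checking each against the conditioning set {N2, N4, N5, N7}:
Path 1: N1 → N3 → N6
  N3 is a chain and N3 is not conditioned on — no node blocks this path, so it is active.
Path 2: N1 → N3 → N4 → N6
  N4 is a chain here and N4 is conditioned on, so the path is blocked at N4.
Path 3: N1 → N3 → N7 ← N6
  N3 is a chain and N3 is not conditioned on; N7 is a collider and N7 is conditioned on, which opens it — no node blocks this path, so it is active.
Path 4: N1 → N2 → N7 ← N6
  N2 is a chain here and N2 is conditioned on, so the path is blocked at N2.
Path 5: N1 → N2 → N7 ← N3 → N6
  N2 is a chain here and N2 is conditioned on, so the path is blocked at N2.
Path 6: N1 → N2 → N7 ← N3 → N4 → N6
  N2 is a chain here and N2 is conditioned on, so the path is blocked at N2.
Since the path N1 → N3 → N6 is active, N1 and N6 are not d-separated given {N2, N4, N5, N7}.

No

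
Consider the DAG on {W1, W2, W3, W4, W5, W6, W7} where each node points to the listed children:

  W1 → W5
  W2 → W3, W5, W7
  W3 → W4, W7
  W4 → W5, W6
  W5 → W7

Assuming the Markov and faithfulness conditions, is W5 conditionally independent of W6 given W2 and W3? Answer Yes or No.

Enumerating the 5 paths from W5 to W6 and testing each for blocking by {W2, W3}:
Path 1: W5 ← W4 → W6
  W4 is a fork and W4 is not conditioned on — no node blocks this path, so it is active.
Path 2: W5 ← W2 → W3 → W4 → W6
  W2 is a fork here and W2 is conditioned on, so the path is blocked at W2.
Path 3: W5 ← W2 → W7 ← W3 → W4 → W6
  W2 is a fork here and W2 is conditioned on, so the path is blocked at W2.
Path 4: W5 → W7 ← W3 → W4 → W6
  W7 is a collider here and neither W7 nor any of its descendants is conditioned on, so the collider stays closed — the path is blocked at W7.
Path 5: W5 → W7 ← W2 → W3 → W4 → W6
  W7 is a collider here and neither W7 nor any of its descendants is conditioned on, so the collider stays closed — the path is blocked at W7.
Since the path W5 ← W4 → W6 is active, W5 and W6 are not d-separated given {W2, W3}.

No — W5 and W6 are not d-separated given {W2, W3}.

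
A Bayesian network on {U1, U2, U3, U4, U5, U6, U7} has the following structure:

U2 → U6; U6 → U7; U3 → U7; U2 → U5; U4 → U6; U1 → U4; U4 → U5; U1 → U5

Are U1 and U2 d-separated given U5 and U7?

There are 4 undirected paths between U1 and U2; checking each against the conditioning set {U5, U7}:
Path 1: U1 → U5 ← U2
  U5 is a collider and U5 is conditioned on, which opens it — no node blocks this path, so it is active.
Path 2: U1 → U5 ← U4 → U6 ← U2
  U5 is a collider and U5 is conditioned on, which opens it; U4 is a fork and U4 is not conditioned on; U6 is a collider and its descendant U7 is conditioned on, which opens it — no node blocks this path, so it is active.
Path 3: U1 → U4 → U5 ← U2
  U4 is a chain and U4 is not conditioned on; U5 is a collider and U5 is conditioned on, which opens it — no node blocks this path, so it is active.
Path 4: U1 → U4 → U6 ← U2
  U4 is a chain and U4 is not conditioned on; U6 is a collider and its descendant U7 is conditioned on, which opens it — no node blocks this path, so it is active.
Since the path U1 → U5 ← U2 is active, U1 and U2 are not d-separated given {U5, U7}.

No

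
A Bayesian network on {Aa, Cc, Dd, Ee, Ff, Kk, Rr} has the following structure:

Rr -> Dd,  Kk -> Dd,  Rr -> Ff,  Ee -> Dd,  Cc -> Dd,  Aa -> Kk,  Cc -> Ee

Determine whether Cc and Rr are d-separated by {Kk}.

Yes

Enumerating the 2 paths from Cc to Rr and testing each for blocking by {Kk}:
  1. Cc → Ee → Dd ← Rr — Ee:chain[open]; Dd:collider[blocks] ⇒ blocked
  2. Cc → Dd ← Rr — Dd:collider[blocks] ⇒ blocked
Every path is blocked, so Cc and Rr are d-separated given {Kk}.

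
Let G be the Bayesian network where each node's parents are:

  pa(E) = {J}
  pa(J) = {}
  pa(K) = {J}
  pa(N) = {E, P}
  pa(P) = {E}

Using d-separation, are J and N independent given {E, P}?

Enumerating the 2 paths from J to N and testing each for blocking by {E, P}:
Path 1: J → E → P → N
  E is a chain here and E is conditioned on, so the path is blocked at E.
Path 2: J → E → N
  E is a chain here and E is conditioned on, so the path is blocked at E.
All paths are blocked; J ⊥ N | {E, P} holds.

Yes — J and N are d-separated given {E, P}.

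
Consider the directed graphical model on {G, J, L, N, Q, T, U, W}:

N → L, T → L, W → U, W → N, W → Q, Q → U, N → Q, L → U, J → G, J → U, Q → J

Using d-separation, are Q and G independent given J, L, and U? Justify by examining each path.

There are 6 undirected paths between Q and G; checking each against the conditioning set {J, L, U}:
Path 1: Q ← N ← W → U ← J → G
  J is a fork here and J is conditioned on, so the path is blocked at J.
Path 2: Q ← N → L → U ← J → G
  L is a chain here and L is conditioned on, so the path is blocked at L.
Path 3: Q ← W → N → L → U ← J → G
  L is a chain here and L is conditioned on, so the path is blocked at L.
Path 4: Q ← W → U ← J → G
  J is a fork here and J is conditioned on, so the path is blocked at J.
Path 5: Q → U ← J → G
  J is a fork here and J is conditioned on, so the path is blocked at J.
Path 6: Q → J → G
  J is a chain here and J is conditioned on, so the path is blocked at J.
Since every path is blocked, d-separation holds.

Yes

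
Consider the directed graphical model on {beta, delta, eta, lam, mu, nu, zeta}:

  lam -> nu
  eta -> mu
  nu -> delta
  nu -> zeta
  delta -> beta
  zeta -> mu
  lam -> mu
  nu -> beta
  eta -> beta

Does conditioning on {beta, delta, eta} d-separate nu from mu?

No — nu and mu are not d-separated given {beta, delta, eta}.

There are 4 undirected paths between nu and mu; checking each against the conditioning set {beta, delta, eta}:
Path 1: nu ← lam → mu
  lam is a fork and lam is not conditioned on — no node blocks this path, so it is active.
Path 2: nu → delta → beta ← eta → mu
  delta is a chain here and delta is conditioned on, so the path is blocked at delta.
Path 3: nu → beta ← eta → mu
  eta is a fork here and eta is conditioned on, so the path is blocked at eta.
Path 4: nu → zeta → mu
  zeta is a chain and zeta is not conditioned on — no node blocks this path, so it is active.
Because an active path exists, nu and mu are not d-separated.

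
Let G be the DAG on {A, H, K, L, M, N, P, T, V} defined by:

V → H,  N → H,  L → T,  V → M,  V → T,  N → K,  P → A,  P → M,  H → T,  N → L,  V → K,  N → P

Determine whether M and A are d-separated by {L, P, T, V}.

Yes

6 paths connect M and A; each must be blocked for d-separation to hold:
Path 1: M ← V → T ← H ← N → P → A
  V is a fork here and V is conditioned on, so the path is blocked at V.
Path 2: M ← V → T ← L ← N → P → A
  V is a fork here and V is conditioned on, so the path is blocked at V.
Path 3: M ← V → H → T ← L ← N → P → A
  V is a fork here and V is conditioned on, so the path is blocked at V.
Path 4: M ← V → H ← N → P → A
  V is a fork here and V is conditioned on, so the path is blocked at V.
Path 5: M ← V → K ← N → P → A
  V is a fork here and V is conditioned on, so the path is blocked at V.
Path 6: M ← P → A
  P is a fork here and P is conditioned on, so the path is blocked at P.
Since every path is blocked, d-separation holds.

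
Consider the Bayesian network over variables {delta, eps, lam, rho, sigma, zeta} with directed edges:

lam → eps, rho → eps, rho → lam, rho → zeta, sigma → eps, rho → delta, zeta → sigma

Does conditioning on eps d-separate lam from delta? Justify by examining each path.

No — lam and delta are not d-separated given {eps}.

Enumerating the 3 paths from lam to delta and testing each for blocking by {eps}:
  1. lam ← rho → delta — rho:fork[open] ⇒ active
  2. lam → eps ← rho → delta — eps:collider[open]; rho:fork[open] ⇒ active
  3. lam → eps ← sigma ← zeta ← rho → delta — eps:collider[open]; sigma:chain[open]; zeta:chain[open]; rho:fork[open] ⇒ active
Since the path lam ← rho → delta is active, lam and delta are not d-separated given {eps}.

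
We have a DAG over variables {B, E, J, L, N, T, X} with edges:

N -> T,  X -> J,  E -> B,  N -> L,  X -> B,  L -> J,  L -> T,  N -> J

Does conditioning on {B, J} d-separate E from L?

3 paths connect E and L; each must be blocked for d-separation to hold:
Path 1: E → B ← X → J ← L
  B is a collider and B is conditioned on, which opens it; X is a fork and X is not conditioned on; J is a collider and J is conditioned on, which opens it — no node blocks this path, so it is active.
Path 2: E → B ← X → J ← N → L
  B is a collider and B is conditioned on, which opens it; X is a fork and X is not conditioned on; J is a collider and J is conditioned on, which opens it; N is a fork and N is not conditioned on — no node blocks this path, so it is active.
Path 3: E → B ← X → J ← N → T ← L
  T is a collider here and neither T nor any of its descendants is conditioned on, so the collider stays closed — the path is blocked at T.
At least one path is unblocked, so d-separation fails.

No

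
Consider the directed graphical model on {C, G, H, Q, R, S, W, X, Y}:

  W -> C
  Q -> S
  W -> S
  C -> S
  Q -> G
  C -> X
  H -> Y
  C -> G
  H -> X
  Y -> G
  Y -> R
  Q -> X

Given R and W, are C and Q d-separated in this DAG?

Enumerating the 6 paths from C to Q and testing each for blocking by {R, W}:
Path 1: C → X ← H → Y → G ← Q
  X is a collider here and neither X nor any of its descendants is conditioned on, so the collider stays closed — the path is blocked at X.
Path 2: C → X ← Q
  X is a collider here and neither X nor any of its descendants is conditioned on, so the collider stays closed — the path is blocked at X.
Path 3: C → G ← Y ← H → X ← Q
  G is a collider here and neither G nor any of its descendants is conditioned on, so the collider stays closed — the path is blocked at G.
Path 4: C → G ← Q
  G is a collider here and neither G nor any of its descendants is conditioned on, so the collider stays closed — the path is blocked at G.
Path 5: C ← W → S ← Q
  W is a fork here and W is conditioned on, so the path is blocked at W.
Path 6: C → S ← Q
  S is a collider here and neither S nor any of its descendants is conditioned on, so the collider stays closed — the path is blocked at S.
Since every path is blocked, d-separation holds.

Yes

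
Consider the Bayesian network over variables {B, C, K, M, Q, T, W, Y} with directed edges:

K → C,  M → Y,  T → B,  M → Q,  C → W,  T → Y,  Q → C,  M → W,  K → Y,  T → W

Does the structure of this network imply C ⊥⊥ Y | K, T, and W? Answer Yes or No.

We examine all 5 paths between C and Y:
  1. C → W ← M → Y — W:collider[open]; M:fork[open] ⇒ active
  2. C → W ← T → Y — W:collider[open]; T:fork[blocks] ⇒ blocked
  3. C ← K → Y — K:fork[blocks] ⇒ blocked
  4. C ← Q ← M → W ← T → Y — Q:chain[open]; M:fork[open]; W:collider[open]; T:fork[blocks] ⇒ blocked
  5. C ← Q ← M → Y — Q:chain[open]; M:fork[open] ⇒ active
At least one path is unblocked, so d-separation fails.

No — C and Y are not d-separated given {K, T, W}.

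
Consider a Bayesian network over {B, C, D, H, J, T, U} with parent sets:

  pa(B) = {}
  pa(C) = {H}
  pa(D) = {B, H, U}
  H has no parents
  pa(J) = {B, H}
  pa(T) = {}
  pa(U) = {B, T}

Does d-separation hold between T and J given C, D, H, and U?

No

There are 4 undirected paths between T and J; checking each against the conditioning set {C, D, H, U}:
  1. T → U → D ← H → J — U:chain[blocks]; D:collider[open]; H:fork[blocks] ⇒ blocked
  2. T → U → D ← B → J — U:chain[blocks]; D:collider[open]; B:fork[open] ⇒ blocked
  3. T → U ← B → J — U:collider[open]; B:fork[open] ⇒ active
  4. T → U ← B → D ← H → J — U:collider[open]; B:fork[open]; D:collider[open]; H:fork[blocks] ⇒ blocked
Because an active path exists, T and J are not d-separated.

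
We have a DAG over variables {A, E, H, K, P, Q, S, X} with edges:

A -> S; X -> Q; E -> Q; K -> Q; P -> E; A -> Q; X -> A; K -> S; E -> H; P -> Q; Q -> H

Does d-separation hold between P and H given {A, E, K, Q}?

We examine all 4 paths between P and H:
  1. P → E → Q → H — E:chain[blocks]; Q:chain[blocks] ⇒ blocked
  2. P → E → H — E:chain[blocks] ⇒ blocked
  3. P → Q ← E → H — Q:collider[open]; E:fork[blocks] ⇒ blocked
  4. P → Q → H — Q:chain[blocks] ⇒ blocked
Since every path is blocked, d-separation holds.

Yes — P and H are d-separated given {A, E, K, Q}.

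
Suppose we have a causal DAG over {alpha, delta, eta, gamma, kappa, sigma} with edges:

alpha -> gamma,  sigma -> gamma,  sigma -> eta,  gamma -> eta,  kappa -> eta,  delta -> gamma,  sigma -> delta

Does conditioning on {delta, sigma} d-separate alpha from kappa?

Yes — alpha and kappa are d-separated given {delta, sigma}.

There are 3 undirected paths between alpha and kappa; checking each against the conditioning set {delta, sigma}:
Path 1: alpha → gamma ← sigma → eta ← kappa
  gamma is a collider here and neither gamma nor any of its descendants is conditioned on, so the collider stays closed — the path is blocked at gamma.
Path 2: alpha → gamma ← delta ← sigma → eta ← kappa
  gamma is a collider here and neither gamma nor any of its descendants is conditioned on, so the collider stays closed — the path is blocked at gamma.
Path 3: alpha → gamma → eta ← kappa
  eta is a collider here and neither eta nor any of its descendants is conditioned on, so the collider stays closed — the path is blocked at eta.
All paths are blocked; alpha ⊥ kappa | {delta, sigma} holds.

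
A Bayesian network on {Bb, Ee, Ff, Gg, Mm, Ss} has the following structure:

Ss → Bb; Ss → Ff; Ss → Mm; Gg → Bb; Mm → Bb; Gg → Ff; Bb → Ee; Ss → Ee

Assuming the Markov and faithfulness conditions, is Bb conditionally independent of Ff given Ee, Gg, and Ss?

There are 4 undirected paths between Bb and Ff; checking each against the conditioning set {Ee, Gg, Ss}:
Path 1: Bb → Ee ← Ss → Ff
  Ss is a fork here and Ss is conditioned on, so the path is blocked at Ss.
Path 2: Bb ← Ss → Ff
  Ss is a fork here and Ss is conditioned on, so the path is blocked at Ss.
Path 3: Bb ← Mm ← Ss → Ff
  Ss is a fork here and Ss is conditioned on, so the path is blocked at Ss.
Path 4: Bb ← Gg → Ff
  Gg is a fork here and Gg is conditioned on, so the path is blocked at Gg.
Every path is blocked, so Bb and Ff are d-separated given {Ee, Gg, Ss}.

Yes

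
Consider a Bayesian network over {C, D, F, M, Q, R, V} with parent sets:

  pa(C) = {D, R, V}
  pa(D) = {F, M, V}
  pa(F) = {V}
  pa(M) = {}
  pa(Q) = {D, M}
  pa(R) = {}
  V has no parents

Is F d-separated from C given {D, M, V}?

4 paths connect F and C; each must be blocked for d-separation to hold:
  1. F → D → C — D:chain[blocks] ⇒ blocked
  2. F → D ← V → C — D:collider[open]; V:fork[blocks] ⇒ blocked
  3. F ← V → D → C — V:fork[blocks]; D:chain[blocks] ⇒ blocked
  4. F ← V → C — V:fork[blocks] ⇒ blocked
Since every path is blocked, d-separation holds.

Yes — F and C are d-separated given {D, M, V}.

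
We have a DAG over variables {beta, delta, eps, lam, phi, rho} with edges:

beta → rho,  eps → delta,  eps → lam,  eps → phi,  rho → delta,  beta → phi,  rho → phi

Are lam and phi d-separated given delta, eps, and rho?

There are 3 undirected paths between lam and phi; checking each against the conditioning set {delta, eps, rho}:
  1. lam ← eps → delta ← rho ← beta → phi — eps:fork[blocks]; delta:collider[open]; rho:chain[blocks]; beta:fork[open] ⇒ blocked
  2. lam ← eps → delta ← rho → phi — eps:fork[blocks]; delta:collider[open]; rho:fork[blocks] ⇒ blocked
  3. lam ← eps → phi — eps:fork[blocks] ⇒ blocked
All paths are blocked; lam ⊥ phi | {delta, eps, rho} holds.

Yes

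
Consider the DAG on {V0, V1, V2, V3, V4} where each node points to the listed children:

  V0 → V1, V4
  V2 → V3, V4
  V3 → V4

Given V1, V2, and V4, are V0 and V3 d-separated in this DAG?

No

2 paths connect V0 and V3; each must be blocked for d-separation to hold:
Path 1: V0 → V4 ← V2 → V3
  V2 is a fork here and V2 is conditioned on, so the path is blocked at V2.
Path 2: V0 → V4 ← V3
  V4 is a collider and V4 is conditioned on, which opens it — no node blocks this path, so it is active.
Because an active path exists, V0 and V3 are not d-separated.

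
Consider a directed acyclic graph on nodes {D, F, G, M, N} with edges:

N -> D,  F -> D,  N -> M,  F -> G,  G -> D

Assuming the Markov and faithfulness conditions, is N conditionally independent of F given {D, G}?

Enumerating the 2 paths from N to F and testing each for blocking by {D, G}:
  1. N → D ← G ← F — D:collider[open]; G:chain[blocks] ⇒ blocked
  2. N → D ← F — D:collider[open] ⇒ active
Since the path N → D ← F is active, N and F are not d-separated given {D, G}.

No — N and F are not d-separated given {D, G}.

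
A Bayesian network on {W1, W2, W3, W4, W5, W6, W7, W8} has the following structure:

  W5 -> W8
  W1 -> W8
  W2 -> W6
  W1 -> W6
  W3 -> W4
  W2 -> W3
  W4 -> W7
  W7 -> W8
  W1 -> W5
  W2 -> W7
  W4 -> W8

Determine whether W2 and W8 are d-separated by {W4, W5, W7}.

Enumerating the 6 paths from W2 to W8 and testing each for blocking by {W4, W5, W7}:
Path 1: W2 → W3 → W4 → W7 → W8
  W4 is a chain here and W4 is conditioned on, so the path is blocked at W4.
Path 2: W2 → W3 → W4 → W8
  W4 is a chain here and W4 is conditioned on, so the path is blocked at W4.
Path 3: W2 → W7 ← W4 → W8
  W4 is a fork here and W4 is conditioned on, so the path is blocked at W4.
Path 4: W2 → W7 → W8
  W7 is a chain here and W7 is conditioned on, so the path is blocked at W7.
Path 5: W2 → W6 ← W1 → W5 → W8
  W6 is a collider here and neither W6 nor any of its descendants is conditioned on, so the collider stays closed — the path is blocked at W6.
Path 6: W2 → W6 ← W1 → W8
  W6 is a collider here and neither W6 nor any of its descendants is conditioned on, so the collider stays closed — the path is blocked at W6.
All paths are blocked; W2 ⊥ W8 | {W4, W5, W7} holds.

Yes — W2 and W8 are d-separated given {W4, W5, W7}.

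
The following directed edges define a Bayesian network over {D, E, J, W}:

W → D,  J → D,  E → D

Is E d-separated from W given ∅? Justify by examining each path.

Yes

There is one path between E and W:
Path 1: E → D ← W
  D is a collider here and neither D nor any of its descendants is conditioned on, so the collider stays closed — the path is blocked at D.
All paths are blocked; E ⊥ W | ∅ holds.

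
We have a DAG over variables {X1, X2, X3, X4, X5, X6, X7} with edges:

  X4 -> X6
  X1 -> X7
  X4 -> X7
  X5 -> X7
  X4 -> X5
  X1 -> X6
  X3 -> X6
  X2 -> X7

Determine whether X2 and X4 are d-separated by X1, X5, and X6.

3 paths connect X2 and X4; each must be blocked for d-separation to hold:
  1. X2 → X7 ← X5 ← X4 — X7:collider[blocks]; X5:chain[blocks] ⇒ blocked
  2. X2 → X7 ← X4 — X7:collider[blocks] ⇒ blocked
  3. X2 → X7 ← X1 → X6 ← X4 — X7:collider[blocks]; X1:fork[blocks]; X6:collider[open] ⇒ blocked
Every path is blocked, so X2 and X4 are d-separated given {X1, X5, X6}.

Yes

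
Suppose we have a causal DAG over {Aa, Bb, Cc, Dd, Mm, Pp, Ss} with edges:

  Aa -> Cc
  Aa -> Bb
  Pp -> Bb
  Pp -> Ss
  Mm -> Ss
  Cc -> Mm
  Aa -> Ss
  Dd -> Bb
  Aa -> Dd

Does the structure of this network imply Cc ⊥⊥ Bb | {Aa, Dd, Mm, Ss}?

There are 6 undirected paths between Cc and Bb; checking each against the conditioning set {Aa, Dd, Mm, Ss}:
  1. Cc → Mm → Ss ← Pp → Bb — Mm:chain[blocks]; Ss:collider[open]; Pp:fork[open] ⇒ blocked
  2. Cc → Mm → Ss ← Aa → Bb — Mm:chain[blocks]; Ss:collider[open]; Aa:fork[blocks] ⇒ blocked
  3. Cc → Mm → Ss ← Aa → Dd → Bb — Mm:chain[blocks]; Ss:collider[open]; Aa:fork[blocks]; Dd:chain[blocks] ⇒ blocked
  4. Cc ← Aa → Bb — Aa:fork[blocks] ⇒ blocked
  5. Cc ← Aa → Ss ← Pp → Bb — Aa:fork[blocks]; Ss:collider[open]; Pp:fork[open] ⇒ blocked
  6. Cc ← Aa → Dd → Bb — Aa:fork[blocks]; Dd:chain[blocks] ⇒ blocked
Since every path is blocked, d-separation holds.

Yes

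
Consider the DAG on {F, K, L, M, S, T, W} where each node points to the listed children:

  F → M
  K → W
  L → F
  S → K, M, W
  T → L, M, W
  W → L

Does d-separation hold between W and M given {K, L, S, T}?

There are 6 undirected paths between W and M; checking each against the conditioning set {K, L, S, T}:
Path 1: W ← K ← S → M
  K is a chain here and K is conditioned on, so the path is blocked at K.
Path 2: W ← T → L → F → M
  T is a fork here and T is conditioned on, so the path is blocked at T.
Path 3: W ← T → M
  T is a fork here and T is conditioned on, so the path is blocked at T.
Path 4: W → L → F → M
  L is a chain here and L is conditioned on, so the path is blocked at L.
Path 5: W → L ← T → M
  T is a fork here and T is conditioned on, so the path is blocked at T.
Path 6: W ← S → M
  S is a fork here and S is conditioned on, so the path is blocked at S.
Every path is blocked, so W and M are d-separated given {K, L, S, T}.

Yes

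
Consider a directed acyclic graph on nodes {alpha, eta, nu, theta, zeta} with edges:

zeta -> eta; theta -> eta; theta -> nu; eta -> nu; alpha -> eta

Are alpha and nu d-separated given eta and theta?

Yes

2 paths connect alpha and nu; each must be blocked for d-separation to hold:
Path 1: alpha → eta ← theta → nu
  theta is a fork here and theta is conditioned on, so the path is blocked at theta.
Path 2: alpha → eta → nu
  eta is a chain here and eta is conditioned on, so the path is blocked at eta.
Since every path is blocked, d-separation holds.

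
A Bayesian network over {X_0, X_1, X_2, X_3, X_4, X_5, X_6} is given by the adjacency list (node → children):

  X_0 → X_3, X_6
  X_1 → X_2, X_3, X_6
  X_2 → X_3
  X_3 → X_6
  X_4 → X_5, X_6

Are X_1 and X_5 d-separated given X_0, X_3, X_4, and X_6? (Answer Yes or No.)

Yes

There are 5 undirected paths between X_1 and X_5; checking each against the conditioning set {X_0, X_3, X_4, X_6}:
Path 1: X_1 → X_6 ← X_4 → X_5
  X_4 is a fork here and X_4 is conditioned on, so the path is blocked at X_4.
Path 2: X_1 → X_3 → X_6 ← X_4 → X_5
  X_3 is a chain here and X_3 is conditioned on, so the path is blocked at X_3.
Path 3: X_1 → X_3 ← X_0 → X_6 ← X_4 → X_5
  X_0 is a fork here and X_0 is conditioned on, so the path is blocked at X_0.
Path 4: X_1 → X_2 → X_3 → X_6 ← X_4 → X_5
  X_3 is a chain here and X_3 is conditioned on, so the path is blocked at X_3.
Path 5: X_1 → X_2 → X_3 ← X_0 → X_6 ← X_4 → X_5
  X_0 is a fork here and X_0 is conditioned on, so the path is blocked at X_0.
Every path is blocked, so X_1 and X_5 are d-separated given {X_0, X_3, X_4, X_6}.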